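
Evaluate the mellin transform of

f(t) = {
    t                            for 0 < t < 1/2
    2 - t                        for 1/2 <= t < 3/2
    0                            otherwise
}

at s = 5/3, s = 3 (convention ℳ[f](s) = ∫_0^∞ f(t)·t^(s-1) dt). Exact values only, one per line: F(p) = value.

F(5/3) = 3*2**(1/3)*(-22 + 51*3**(2/3))/320
F(3) = 179/192

f breaks at 1/2 into 2 integrals to sum
∫ t·t^(s-1) over [0, 1/2)
[1/2, 3/2) adds the kernel integral of (2 - t)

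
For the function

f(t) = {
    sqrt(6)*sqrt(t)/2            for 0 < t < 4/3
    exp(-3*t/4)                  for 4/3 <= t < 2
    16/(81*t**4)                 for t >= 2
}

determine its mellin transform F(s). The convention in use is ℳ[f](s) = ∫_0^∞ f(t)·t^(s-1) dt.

(2/3)**s*(2**s*(s - 4)*(2*s + 1)*uppergamma(s, 1) - 2**s*(s - 4)*(2*s + 1)*uppergamma(s, 3/2) + 2*2**(s + 1/2)*(s - 4) - 3**s*(2*s + 1)/81)/((s - 4)*(2*s + 1))
  -1/2 < Re(s) < 4

back out the common scale on t: sqrt(t) on [0, 2); exp(-t/2) on [2, 3); t**(-4) on [3, ∞)
treat the 3 regions marked off by 4/3, 2 separately and sum
piece [0, 4/3): integrate sqrt(6)*sqrt(t)/2 against the kernel
∫ exp(-3*t/4)·t^(s-1) over [4/3, 2)
segment 2 to ∞ holds 16/(81*t**4); add its integral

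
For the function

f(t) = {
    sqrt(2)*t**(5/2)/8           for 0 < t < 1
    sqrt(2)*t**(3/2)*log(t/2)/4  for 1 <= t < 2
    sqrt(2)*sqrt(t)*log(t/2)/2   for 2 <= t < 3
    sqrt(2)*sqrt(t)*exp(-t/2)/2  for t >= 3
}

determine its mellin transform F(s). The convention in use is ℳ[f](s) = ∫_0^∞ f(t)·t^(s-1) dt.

strip the common scale on t: t**(5/2) on [0, 1/2); t**(3/2)*log(t) on [1/2, 1); sqrt(t)*log(t) on [1, 3/2); …
undo the shared t-power: t**2 on [0, 1/2); t*log(t) on [1/2, 1); log(t) on [1, 3/2); …
decompose at 1, 2, 3; ℳ[f](s) sums the 4 pieces' integrals
for t in [0, 1): the term is ∫ sqrt(2)*t**(5/2)/8·t^(s-1)
on [1, 2) integrate f = sqrt(2)*t**(3/2)*log(t/2)/4 against the kernel
on [2, 3) integrate f = sqrt(2)*sqrt(t)*log(t/2)/2 against the kernel
∫ over [3, ∞) of sqrt(2)*sqrt(t)*exp(-t/2)/2·t^(s-1) joins the sum

sqrt(2)*(2**(s + 3/2)*(2*s + 1)**2*(2*s + 5)*(8*s + (2*s + 1)**2 + 8)*uppergamma(s + 1/2, 3/2) + 2**(s + 7/2)*(-2*s - 5)*(2*s + 1)**2 + 2**(s + 7/2)*(2*s + 5)*(8*s + (2*s + 1)**2 + 8) + 3**(s + 1/2)*(2*s + 1)*(2*s + 5)*(-4*log(2) + 4*log(3))*(8*s + (2*s + 1)**2 + 8) - 8*3**(s + 1/2)*(2*s + 5)*(8*s + (2*s + 1)**2 + 8) + (2*s + 1)**3*(2*s + 5)*log(4) + 4*(2*s + 1)**2*(2*s + 5)*log(2) + 4*(2*s + 1)**2*(2*s + 5) + (2*s + 1)**2*(8*s + (2*s + 1)**2 + 8))/(4*(2*s + 1)**2*(2*s + 5)*(8*s + (2*s + 1)**2 + 8))
  Re(s) > -5/2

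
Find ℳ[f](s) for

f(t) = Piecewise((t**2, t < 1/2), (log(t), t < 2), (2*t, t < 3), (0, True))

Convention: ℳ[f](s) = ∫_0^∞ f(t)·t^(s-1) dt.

cuts at 1/2, 2: linearity sums the 3 kernel integrals
∫ t**2·t^(s-1) over [0, 1/2)
for t in [1/2, 2): the term is ∫ log(t)·t^(s-1)
for t in [2, 3): the term is ∫ 2*t·t^(s-1)

(-16*2**(2*s)*s**2*(s + 2) + 4*2**(2*s)*s*(s + 1)*(s + 2)*log(2) - 4*2**(2*s)*(s + 1)*(s + 2) + 24*6**s*s**2*(s + 2) + s**2*(s + 1) + 4*s*(s + 1)*(s + 2)*log(2) + 4*(s + 1)*(s + 2))/(4*2**s*s**2*(s + 1)*(s + 2))
  Re(s) > -2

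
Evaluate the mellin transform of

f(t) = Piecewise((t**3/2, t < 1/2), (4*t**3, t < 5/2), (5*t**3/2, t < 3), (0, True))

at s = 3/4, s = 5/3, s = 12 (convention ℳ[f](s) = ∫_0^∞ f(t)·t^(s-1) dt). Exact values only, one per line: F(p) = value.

the 3 pieces separated at 1/2, 5/2 each add one integral
[0, 1/2) adds the kernel integral of t**3/2
the [1/2, 5/2) slice contributes ∫ 4*t**3·t^(s-1) dt
piece [5/2, 3): integrate 5*t**3/2 against the kernel

F(3/4) = -7*2**(1/4)/120 + 25*2**(1/4)*5**(3/4)/8 + 18*3**(3/4)
F(5/3) = -3*2**(1/3)/128 + 5625*2**(1/3)*5**(2/3)/896 + 1215*3**(2/3)/28
F(12) = 76327426789/30720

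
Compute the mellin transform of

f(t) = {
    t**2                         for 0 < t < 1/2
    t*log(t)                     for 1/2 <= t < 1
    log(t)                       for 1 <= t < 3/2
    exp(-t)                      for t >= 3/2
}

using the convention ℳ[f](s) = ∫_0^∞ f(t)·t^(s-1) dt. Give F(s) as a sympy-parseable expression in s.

decompose at 1/2, 1, 3/2; ℳ[f](s) sums the 4 pieces' integrals
∫ t**2·t^(s-1) over [0, 1/2)
on [1/2, 1): add ∫ t*log(t)·t^(s-1) dt
between 1 and 3/2 the integrand is log(t)·t^(s-1)
segment 3/2 to ∞ holds exp(-t); add its integral

(4*2**s*s**2*(s + 2)*(s**2 + 2*s + 1)*uppergamma(s, 3/2) - 4*2**s*s**2*(s + 2) + 4*2**s*(s + 2)*(s**2 + 2*s + 1) + 3**s*s*(s + 2)*(-4*log(2) + 4*log(3))*(s**2 + 2*s + 1) - 4*3**s*(s + 2)*(s**2 + 2*s + 1) + s**3*(s + 2)*log(4) + s**2*(s + 2)*log(4) + 2*s**2*(s + 2) + s**2*(s**2 + 2*s + 1))/(4*2**s*s**2*(s + 2)*(s**2 + 2*s + 1))
  Re(s) > -2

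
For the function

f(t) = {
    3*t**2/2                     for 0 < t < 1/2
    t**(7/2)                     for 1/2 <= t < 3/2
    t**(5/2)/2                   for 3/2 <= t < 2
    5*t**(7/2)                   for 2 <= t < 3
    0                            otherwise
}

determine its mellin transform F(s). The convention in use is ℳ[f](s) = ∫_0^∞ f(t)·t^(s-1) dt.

(-4*2**(-s - 7/2)*(s + 2)*(2*s + 5) + 3*2**(-s - 2)*(2*s + 5)*(2*s + 7) + 2*2**(s + 5/2)*(s + 2)*(2*s + 7) - 20*2**(s + 7/2)*(s + 2)*(2*s + 5) + 20*3**(s + 7/2)*(s + 2)*(2*s + 5) - 2*(3/2)**(s + 5/2)*(s + 2)*(2*s + 7) + 4*(3/2)**(s + 7/2)*(s + 2)*(2*s + 5))/(2*(s + 2)*(2*s + 5)*(2*s + 7))
  Re(s) > -2

breakpoints 1/2, 3/2, 2: one integral from each of the 4 segments
on [0, 1/2): add ∫ 3*t**2/2·t^(s-1) dt
for t in [1/2, 3/2): the term is ∫ t**(7/2)·t^(s-1)
segment [3/2, 2) carries t**(5/2)/2; integrate it
on [2, 3) integrate f = 5*t**(7/2) against the kernel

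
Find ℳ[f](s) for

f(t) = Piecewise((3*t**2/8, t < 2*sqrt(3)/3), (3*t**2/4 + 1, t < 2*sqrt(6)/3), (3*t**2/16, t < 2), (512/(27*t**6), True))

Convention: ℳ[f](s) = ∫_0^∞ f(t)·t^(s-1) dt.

undo the common scale on t: 3*t**2/2 on [0, sqrt(3)/3); 3*t**2 + 1 on [sqrt(3)/3, sqrt(6)/3); 3*t**2/4 on [sqrt(6)/3, 1); …
undo the power substitution: 3*t/2 on [0, 1/3); 3*t + 1 on [1/3, 2/3); 3*t/4 on [2/3, 1); …
peel off the common scale on t: t on [0, 1/2); 2*t + 1 on [1/2, 1); t/2 on [1, 3/2); …
cuts at 2*sqrt(3)/3, 2*sqrt(6)/3, 2: linearity sums the 4 kernel integrals
on [0, 2*sqrt(3)/3): add ∫ 3*t**2/8·t^(s-1) dt
segment 2*sqrt(3)/3 to 2*sqrt(6)/3 holds (3*t**2/4 + 1); add its integral
∫ over [2*sqrt(6)/3, 2) of 3*t**2/16·t^(s-1) joins the sum
piece [2, ∞): integrate 512/(27*t**6) against the kernel

2**s*(sqrt(3)/3)**s*(270*2**(s/2)*s*(s - 6) + 216*2**(s/2)*(s - 6) + 81*3**(s/2)*s*(s - 6) - 32*3**(s/2)*s*(s + 2) - 162*s*(s - 6) - 216*s + 1296)/(108*s*(s - 6)*(s + 2))
  -2 < Re(s) < 6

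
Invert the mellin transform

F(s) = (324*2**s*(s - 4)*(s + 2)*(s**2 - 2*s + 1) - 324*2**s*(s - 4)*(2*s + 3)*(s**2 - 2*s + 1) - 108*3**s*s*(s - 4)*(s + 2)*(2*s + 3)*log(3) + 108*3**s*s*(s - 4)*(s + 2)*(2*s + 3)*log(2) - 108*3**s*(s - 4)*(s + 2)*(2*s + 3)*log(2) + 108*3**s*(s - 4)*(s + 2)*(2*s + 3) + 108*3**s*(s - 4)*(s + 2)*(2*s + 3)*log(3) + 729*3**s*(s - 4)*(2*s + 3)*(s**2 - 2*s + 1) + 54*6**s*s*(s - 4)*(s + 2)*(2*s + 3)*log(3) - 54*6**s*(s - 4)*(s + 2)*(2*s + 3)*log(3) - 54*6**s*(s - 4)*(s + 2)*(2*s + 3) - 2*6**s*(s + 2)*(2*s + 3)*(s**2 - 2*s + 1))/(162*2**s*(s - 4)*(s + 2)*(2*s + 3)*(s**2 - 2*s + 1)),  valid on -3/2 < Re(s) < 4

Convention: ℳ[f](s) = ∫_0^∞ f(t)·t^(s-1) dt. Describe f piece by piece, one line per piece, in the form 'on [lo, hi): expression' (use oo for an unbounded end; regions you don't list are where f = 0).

on [0, 1): t**(3/2)
on [1, 3/2): 2*t**2
on [3/2, 3): log(t)/t
on [3, oo): t**(-4)

the 4 pieces separated at 1, 3/2, 3 each add one integral
on [0, 1): add ∫ t**(3/2)·t^(s-1) dt
between 1 and 3/2 the integrand is 2*t**2·t^(s-1)
the [3/2, 3) slice contributes ∫ log(t)/t·t^(s-1) dt
on [3, ∞): add ∫ t**(-4)·t^(s-1) dt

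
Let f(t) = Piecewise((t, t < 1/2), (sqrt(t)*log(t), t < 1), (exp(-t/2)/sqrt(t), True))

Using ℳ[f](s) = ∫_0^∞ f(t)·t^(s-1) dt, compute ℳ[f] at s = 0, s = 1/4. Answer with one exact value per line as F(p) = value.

F(0) = -7/2 - sqrt(2)*sqrt(pi)*erfc(sqrt(2)/2) + sqrt(2)*log(2) + 2*exp(-1/2) + 2*sqrt(2)
F(1/4) = 2**(1/4)*(-80*2**(3/4) + 18*sqrt(2) + 45*sqrt(2)*uppergamma(-1/4, 1/2) + 60*log(2) + 80)/90

remove the shared t-power first: sqrt(t) on [0, 1/2); log(t) on [1/2, 1); exp(-t/2)/t on [1, ∞)
reversing the shared t-power: t**(3/2) on [0, 1/2); t*log(t) on [1/2, 1); exp(-t/2) on [1, ∞)
along the cuts 1/2, 1, ℳ[f](s) splits into 3 integrals
∫ t·t^(s-1) over [0, 1/2)
[1/2, 1) adds the kernel integral of sqrt(t)*log(t)
over [1, ∞), the kernel integral of exp(-t/2)/sqrt(t) enters the sum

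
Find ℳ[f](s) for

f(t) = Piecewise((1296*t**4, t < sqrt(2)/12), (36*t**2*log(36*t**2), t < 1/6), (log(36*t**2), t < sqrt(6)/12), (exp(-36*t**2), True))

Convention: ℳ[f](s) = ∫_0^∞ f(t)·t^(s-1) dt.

remove the common scale on t first: 16*t**4 on [0, sqrt(2)/4); 4*t**2*log(4*t**2) on [sqrt(2)/4, 1/2); log(4*t**2) on [1/2, sqrt(6)/4); …
remove the common scale on t first: t**4 on [0, sqrt(2)/2); t**2*log(t**2) on [sqrt(2)/2, 1); log(t**2) on [1, sqrt(6)/2); …
invert the power substitution to get t**2 on [0, 1/2); t*log(t) on [1/2, 1); log(t) on [1, 3/2); …
breakpoints sqrt(2)/12, 1/6, sqrt(6)/12: one integral from each of the 4 segments
on [0, sqrt(2)/12) integrate f = 1296*t**4 against the kernel
on [sqrt(2)/12, 1/6): add ∫ 36*t**2*log(36*t**2)·t^(s-1) dt
between 1/6 and sqrt(6)/12 the integrand is log(36*t**2)·t^(s-1)
segment [sqrt(6)/12, ∞) carries exp(-36*t**2); integrate it

(sqrt(2)/12)**s*(2*2**(s/2)*s**2*(s + 4)*(s**2 + 4*s + 4)*uppergamma(s/2, 3/2) - 8*2**(s/2)*s**2*(s + 4) + 8*2**(s/2)*(s + 4)*(s**2 + 4*s + 4) + 3**(s/2)*s*(s + 4)*(-4*log(2) + 4*log(3))*(s**2 + 4*s + 4) - 8*3**(s/2)*(s + 4)*(s**2 + 4*s + 4) + s**3*(s + 4)*log(4) + 4*s**2*(s + 4)*log(2) + 4*s**2*(s + 4) + s**2*(s**2 + 4*s + 4))/(4*s**2*(s + 4)*(s**2 + 4*s + 4))
  Re(s) > -4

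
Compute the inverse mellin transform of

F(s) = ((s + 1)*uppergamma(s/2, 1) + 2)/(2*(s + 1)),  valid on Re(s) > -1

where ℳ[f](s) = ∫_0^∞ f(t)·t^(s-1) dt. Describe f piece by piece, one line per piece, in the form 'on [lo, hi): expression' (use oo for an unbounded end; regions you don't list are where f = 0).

on [0, 1): t
on [1, oo): exp(-t**2)

remove the power substitution first: sqrt(t) on [0, 1); exp(-t) on [1, ∞)
along the cuts 1, ℳ[f](s) splits into 2 integrals
for t in [0, 1): the term is ∫ t·t^(s-1)
∫ exp(-t**2)·t^(s-1) over [1, ∞)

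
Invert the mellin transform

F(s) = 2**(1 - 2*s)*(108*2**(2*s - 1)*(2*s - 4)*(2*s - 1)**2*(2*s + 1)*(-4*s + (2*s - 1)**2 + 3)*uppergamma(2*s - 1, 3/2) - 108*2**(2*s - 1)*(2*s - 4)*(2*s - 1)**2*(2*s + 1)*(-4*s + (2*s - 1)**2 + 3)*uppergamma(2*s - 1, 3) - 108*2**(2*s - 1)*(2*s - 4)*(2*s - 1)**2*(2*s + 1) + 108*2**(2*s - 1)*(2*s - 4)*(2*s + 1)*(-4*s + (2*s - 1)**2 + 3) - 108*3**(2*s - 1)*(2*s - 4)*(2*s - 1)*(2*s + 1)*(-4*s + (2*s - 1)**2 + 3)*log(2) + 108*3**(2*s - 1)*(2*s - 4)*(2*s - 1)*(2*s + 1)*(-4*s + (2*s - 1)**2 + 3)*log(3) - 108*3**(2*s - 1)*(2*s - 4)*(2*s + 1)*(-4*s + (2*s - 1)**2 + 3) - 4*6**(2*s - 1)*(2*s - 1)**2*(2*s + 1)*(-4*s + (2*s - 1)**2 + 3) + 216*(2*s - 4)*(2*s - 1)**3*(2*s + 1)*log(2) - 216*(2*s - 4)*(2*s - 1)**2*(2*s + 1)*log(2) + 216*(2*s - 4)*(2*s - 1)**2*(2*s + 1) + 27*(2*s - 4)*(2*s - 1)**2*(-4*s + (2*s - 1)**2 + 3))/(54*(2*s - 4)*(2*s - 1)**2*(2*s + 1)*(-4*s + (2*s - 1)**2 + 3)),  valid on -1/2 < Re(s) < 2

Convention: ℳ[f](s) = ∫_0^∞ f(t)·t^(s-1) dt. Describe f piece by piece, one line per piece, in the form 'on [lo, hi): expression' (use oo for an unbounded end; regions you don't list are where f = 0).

on [0, 1/4): sqrt(t)
on [1/4, 1): log(sqrt(t))/t
on [1, 9/4): log(sqrt(t))/sqrt(t)
on [9/4, 9): exp(-sqrt(t))/sqrt(t)
on [9, oo): t**(-2)

remove the power substitution first: t on [0, 1/2); log(t)/t**2 on [1/2, 1); log(t)/t on [1, 3/2); …
remove the shared t-power first: t**2 on [0, 1/2); log(t)/t on [1/2, 1); log(t) on [1, 3/2); …
treat the 5 regions marked off by 1/4, 1, 9/4, 9 separately and sum
∫ sqrt(t)·t^(s-1) over [0, 1/4)
for t in [1/4, 1): the term is ∫ log(sqrt(t))/t·t^(s-1)
piece [1, 9/4): integrate log(sqrt(t))/sqrt(t) against the kernel
piece [9/4, 9): integrate exp(-sqrt(t))/sqrt(t) against the kernel
for t in [9, ∞): the term is ∫ t**(-2)·t^(s-1)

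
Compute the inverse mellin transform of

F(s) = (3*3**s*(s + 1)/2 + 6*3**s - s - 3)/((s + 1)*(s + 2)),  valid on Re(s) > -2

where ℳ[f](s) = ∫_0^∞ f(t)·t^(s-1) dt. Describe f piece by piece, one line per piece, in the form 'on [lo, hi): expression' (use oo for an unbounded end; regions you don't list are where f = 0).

undo the shared t-power: t/2 on [0, 1); 2 - t/2 on [1, 3)
reversing the common scale on t: t on [0, 1/2); 2 - t on [1/2, 3/2)
treat the 2 regions marked off by 1 separately and sum
segment [0, 1) carries t**2/2; integrate it
[1, 3) adds the kernel integral of t*(2 - t/2)

on [0, 1): t**2/2
on [1, 3): t*(2 - t/2)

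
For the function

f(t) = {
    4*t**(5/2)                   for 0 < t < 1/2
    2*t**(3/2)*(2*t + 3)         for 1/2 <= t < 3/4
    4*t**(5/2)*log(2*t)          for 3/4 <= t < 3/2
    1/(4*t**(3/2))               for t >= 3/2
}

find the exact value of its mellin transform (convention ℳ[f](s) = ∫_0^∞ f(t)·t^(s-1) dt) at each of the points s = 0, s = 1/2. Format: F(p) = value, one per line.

invert the shared t-power to get 4*t**2 on [0, 1/2); 2*t*(2*t + 3) on [1/2, 3/4); 4*t**2*log(2*t) on [3/4, 3/2); …
reversing the common scale on t: t**2 on [0, 1); t*(t + 3) on [1, 3/2); t**2*log(t) on [3/2, 3); …
strip the shared t-power: t on [0, 1); t + 3 on [1, 3/2); t*log(t) on [3/2, 3); …
along the cuts 1/2, 3/4, 3/2, ℳ[f](s) splits into 4 integrals
[0, 1/2) adds the kernel integral of 4*t**(5/2)
the [1/2, 3/4) slice contributes ∫ 2*t**(3/2)*(2*t + 3)·t^(s-1) dt
segment [3/4, 3/2) carries 4*t**(5/2)*log(2*t); integrate it
∫ 1/(4*t**(3/2))·t^(s-1) over [3/2, ∞)

F(0) = -461*sqrt(6)/675 - sqrt(2) + 213*sqrt(3)/100 + log(2**(9*sqrt(3)/20)*3**(-9*sqrt(3)/20 + 9*sqrt(6)/5))
F(1/2) = 17/48 + log(27*1944**(3/16))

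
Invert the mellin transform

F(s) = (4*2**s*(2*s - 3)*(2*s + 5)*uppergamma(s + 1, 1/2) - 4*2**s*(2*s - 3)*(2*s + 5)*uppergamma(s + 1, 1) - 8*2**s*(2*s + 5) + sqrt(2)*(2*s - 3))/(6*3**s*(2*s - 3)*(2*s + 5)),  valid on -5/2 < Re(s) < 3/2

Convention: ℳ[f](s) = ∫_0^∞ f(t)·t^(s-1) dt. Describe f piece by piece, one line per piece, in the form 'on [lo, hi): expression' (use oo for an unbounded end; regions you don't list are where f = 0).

strip the shared t-power: 3*sqrt(6)*t**(3/2)/4 on [0, 1/3); exp(-3*t/2) on [1/3, 2/3); 4*sqrt(6)/(27*t**(5/2)) on [2/3, ∞)
back out the common scale on t: t**(3/2) on [0, 1/2); exp(-t) on [1/2, 1); t**(-5/2) on [1, ∞)
integrate the 3 segments split at 1/3, 2/3, then add the results
over [0, 1/3), the kernel integral of 3*sqrt(6)*t**(5/2)/4 enters the sum
segment [1/3, 2/3) carries t*exp(-3*t/2); integrate it
[2/3, ∞) adds the kernel integral of 4*sqrt(6)/(27*t**(3/2))

on [0, 1/3): 3*sqrt(6)*t**(5/2)/4
on [1/3, 2/3): t*exp(-3*t/2)
on [2/3, oo): 4*sqrt(6)/(27*t**(3/2))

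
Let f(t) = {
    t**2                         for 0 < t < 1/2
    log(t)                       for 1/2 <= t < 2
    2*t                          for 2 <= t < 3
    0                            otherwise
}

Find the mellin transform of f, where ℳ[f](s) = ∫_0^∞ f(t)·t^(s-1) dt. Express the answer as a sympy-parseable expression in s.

(-16*2**(2*s)*s**2*(s + 2) + 4*2**(2*s)*s*(s + 1)*(s + 2)*log(2) - 4*2**(2*s)*(s + 1)*(s + 2) + 24*6**s*s**2*(s + 2) + s**2*(s + 1) + 4*s*(s + 1)*(s + 2)*log(2) + 4*(s + 1)*(s + 2))/(4*2**s*s**2*(s + 1)*(s + 2))
  Re(s) > -2

linearity at 1/2, 2 turns ℳ[f](s) into 3 summed integrals
on [0, 1/2): add ∫ t**2·t^(s-1) dt
∫ log(t)·t^(s-1) over [1/2, 2)
the [2, 3) slice contributes ∫ 2*t·t^(s-1) dt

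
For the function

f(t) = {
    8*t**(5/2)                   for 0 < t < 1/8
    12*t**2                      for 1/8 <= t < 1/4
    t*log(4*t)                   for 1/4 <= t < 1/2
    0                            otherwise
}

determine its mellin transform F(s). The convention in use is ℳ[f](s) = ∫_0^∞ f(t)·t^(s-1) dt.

undo the shared t-power: 8*t**(3/2) on [0, 1/8); 12*t on [1/8, 1/4); log(4*t) on [1/4, 1/2)
remove the common scale on t first: 2*sqrt(2)*t**(3/2) on [0, 1/4); 6*t on [1/4, 1/2); log(2*t) on [1/2, 1)
back out the common scale on t: t**(3/2) on [0, 1/2); 3*t on [1/2, 1); log(t) on [1, 2)
breakpoints 1/8, 1/4: one integral from each of the 3 segments
segment 0 to 1/8 holds 8*t**(5/2); add its integral
segment [1/8, 1/4) carries 12*t**2; integrate it
over [1/4, 1/2), the kernel integral of t*log(4*t) enters the sum

(-8*2**(2*s)*(s + 2)*(2*s + 5) + 12*2**s*(s + 1)**2*(2*s + 5) + 4*2**s*(s + 2)*(2*s + 5) + 8*4**s*(s + 1)*(s + 2)*(2*s + 5)*log(2) + sqrt(2)*(s + 1)**2*(s + 2) - 3*(s + 1)**2*(2*s + 5))/(16*2**(3*s)*(s + 1)**2*(s + 2)*(2*s + 5))
  Re(s) > -5/2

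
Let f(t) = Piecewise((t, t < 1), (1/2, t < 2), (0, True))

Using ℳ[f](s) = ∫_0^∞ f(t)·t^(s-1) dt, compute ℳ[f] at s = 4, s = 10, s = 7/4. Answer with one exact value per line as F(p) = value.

F(4) = 83/40
F(10) = 11273/220
F(7/4) = 6/77 + 4*2**(3/4)/7

integrate the 2 segments split at 1, then add the results
over [0, 1), the kernel integral of t enters the sum
between 1 and 2 the integrand is 1/2·t^(s-1)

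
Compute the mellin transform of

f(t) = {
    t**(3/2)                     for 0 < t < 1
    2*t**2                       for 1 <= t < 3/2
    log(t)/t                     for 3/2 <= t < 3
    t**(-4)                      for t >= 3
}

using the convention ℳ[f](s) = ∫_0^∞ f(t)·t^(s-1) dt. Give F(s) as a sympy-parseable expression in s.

linearity at 1, 3/2, 3 turns ℳ[f](s) into 4 summed integrals
on [0, 1) integrate f = t**(3/2) against the kernel
[1, 3/2) adds the kernel integral of 2*t**2
on [3/2, 3): add ∫ log(t)/t·t^(s-1) dt
[3, ∞) adds the kernel integral of t**(-4)

(324*2**s*(s - 4)*(s + 2)*(s**2 - 2*s + 1) - 324*2**s*(s - 4)*(2*s + 3)*(s**2 - 2*s + 1) - 108*3**s*s*(s - 4)*(s + 2)*(2*s + 3)*log(3) + 108*3**s*s*(s - 4)*(s + 2)*(2*s + 3)*log(2) - 108*3**s*(s - 4)*(s + 2)*(2*s + 3)*log(2) + 108*3**s*(s - 4)*(s + 2)*(2*s + 3) + 108*3**s*(s - 4)*(s + 2)*(2*s + 3)*log(3) + 729*3**s*(s - 4)*(2*s + 3)*(s**2 - 2*s + 1) + 54*6**s*s*(s - 4)*(s + 2)*(2*s + 3)*log(3) - 54*6**s*(s - 4)*(s + 2)*(2*s + 3)*log(3) - 54*6**s*(s - 4)*(s + 2)*(2*s + 3) - 2*6**s*(s + 2)*(2*s + 3)*(s**2 - 2*s + 1))/(162*2**s*(s - 4)*(s + 2)*(2*s + 3)*(s**2 - 2*s + 1))
  -3/2 < Re(s) < 4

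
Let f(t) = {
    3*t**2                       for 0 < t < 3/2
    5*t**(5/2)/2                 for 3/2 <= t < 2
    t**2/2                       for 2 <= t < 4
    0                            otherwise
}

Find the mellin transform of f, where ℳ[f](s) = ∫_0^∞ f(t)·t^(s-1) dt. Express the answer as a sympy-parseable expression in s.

split f at 3/2, 2: ℳ[f](s) collects 3 kernel integrals
segment 0 to 3/2 holds 3*t**2; add its integral
[3/2, 2) adds the kernel integral of 5*t**(5/2)/2
the [2, 4) slice contributes ∫ t**2/2·t^(s-1) dt

(-2**(s + 2)*(2*s + 5) + 10*2**(s + 5/2)*(s + 2) + 6*(3/2)**(s + 2)*(2*s + 5) - 10*(3/2)**(s + 5/2)*(s + 2) + 4**(s + 2)*(2*s + 5))/(2*(s + 2)*(2*s + 5))
  Re(s) > -2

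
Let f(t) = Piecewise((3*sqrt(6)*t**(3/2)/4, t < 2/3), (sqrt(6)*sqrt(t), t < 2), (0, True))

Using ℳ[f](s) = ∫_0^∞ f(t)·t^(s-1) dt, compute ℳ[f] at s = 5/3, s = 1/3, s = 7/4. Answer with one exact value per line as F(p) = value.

F(5/3) = 4*2**(2/3)*3**(1/3)*(-25 + 342*3**(1/6))/741
F(1/3) = 2*2**(1/3)*3**(2/3)*(-17 + 22*3**(5/6))/55
F(7/4) = 8*2**(3/4)*3**(1/4)*(-17 + 234*3**(1/4))/1053

undo the common scale on t: t**(3/2) on [0, 1); 2*sqrt(t) on [1, 3)
cuts at 2/3: linearity sums the 2 kernel integrals
between 0 and 2/3 the integrand is 3*sqrt(6)*t**(3/2)/4·t^(s-1)
segment 2/3 to 2 holds sqrt(6)*sqrt(t); add its integral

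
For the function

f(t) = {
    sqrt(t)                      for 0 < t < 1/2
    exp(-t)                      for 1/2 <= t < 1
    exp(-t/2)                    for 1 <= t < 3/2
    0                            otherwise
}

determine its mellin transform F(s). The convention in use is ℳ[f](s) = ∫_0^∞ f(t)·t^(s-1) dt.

(2**s*(2*s + 1)*uppergamma(s, 1/2) - 2**s*(2*s + 1)*uppergamma(s, 1) + 4**s*(2*s + 1)*uppergamma(s, 1/2) - 4**s*(2*s + 1)*uppergamma(s, 3/4) + sqrt(2))/(2**s*(2*s + 1))
  Re(s) > -1/2

split f at 1/2, 1: ℳ[f](s) collects 3 kernel integrals
piece [0, 1/2): integrate sqrt(t) against the kernel
segment 1/2 to 1 holds exp(-t); add its integral
on [1, 3/2): add ∫ exp(-t/2)·t^(s-1) dt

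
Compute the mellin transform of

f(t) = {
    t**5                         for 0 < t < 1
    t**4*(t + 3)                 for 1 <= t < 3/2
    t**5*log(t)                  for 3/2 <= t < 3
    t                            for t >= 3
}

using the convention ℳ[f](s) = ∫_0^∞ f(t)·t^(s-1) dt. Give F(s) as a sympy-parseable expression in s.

2**(-s - 4)*(-324*2**(s + 4)*(s/2 + 2)*(s + 1)*(2*s + 4*(s/2 + 2)**2 + 9) - 162*2**(s + 4)*(s + 1)*(2*s + 4*(s/2 + 2)**2 + 9) - 324*3**(s + 4)*(s/2 + 2)**2*(s + 1)*(s + 5)*log(3) + 324*3**(s + 4)*(s/2 + 2)**2*(s + 1)*(s + 5)*log(2) - 162*3**(s + 4)*(s/2 + 2)*(s + 1)*(s + 5)*log(3) + 162*3**(s + 4)*(s/2 + 2)*(s + 1)*(s + 5)*log(2) + 162*3**(s + 4)*(s/2 + 2)*(s + 1)*(s + 5) + 486*3**(s + 4)*(s/2 + 2)*(s + 1)*(2*s + 4*(s/2 + 2)**2 + 9) + 162*3**(s + 4)*(s + 1)*(2*s + 4*(s/2 + 2)**2 + 9) + 648*6**(s + 4)*(s/2 + 2)**2*(s + 1)*(s + 5)*log(3) - 324*6**(s + 4)*(s/2 + 2)*(s + 1)*(s + 5) + 324*6**(s + 4)*(s/2 + 2)*(s + 1)*(s + 5)*log(3) - 4*6**(s + 4)*(s/2 + 2)*(s + 5)*(2*s + 4*(s/2 + 2)**2 + 9))/(108*(s/2 + 2)*(s + 1)*(s + 5)*(2*s + 4*(s/2 + 2)**2 + 9))
  -5 < Re(s) < -1

remove the power substitution first: t**(5/2) on [0, 1); t**2*(sqrt(t) + 3) on [1, 9/4); t**(5/2)*log(sqrt(t)) on [9/4, 9); …
peel off the shared t-power: sqrt(t) on [0, 1); sqrt(t) + 3 on [1, 9/4); sqrt(t)*log(sqrt(t)) on [9/4, 9); …
reversing the power substitution: t on [0, 1); t + 3 on [1, 3/2); t*log(t) on [3/2, 3); …
split f at 1, 3/2, 3: ℳ[f](s) collects 4 kernel integrals
for t in [0, 1): the term is ∫ t**5·t^(s-1)
[1, 3/2) adds the kernel integral of t**4*(t + 3)
∫ t**5*log(t)·t^(s-1) over [3/2, 3)
the [3, ∞) slice contributes ∫ t·t^(s-1) dt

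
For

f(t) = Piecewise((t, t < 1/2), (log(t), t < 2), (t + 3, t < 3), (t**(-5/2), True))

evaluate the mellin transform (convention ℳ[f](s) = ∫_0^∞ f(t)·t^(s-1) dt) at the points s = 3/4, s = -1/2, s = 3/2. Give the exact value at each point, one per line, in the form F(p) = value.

F(3/4) = 2**(1/4)*(-436*sqrt(2) + 2*2**(3/4)*3**(1/4) + 65 + log(2**(42 + 84*sqrt(2))) + 180*6**(3/4))/63
F(-1/2) = sqrt(2)*(-486*log(2) + sqrt(2) + 648)/162
F(3/2) = sqrt(2)*(-1139 + 30*sqrt(2) + 270*log(2) + 864*sqrt(6))/180

split f at 1/2, 2, 3: ℳ[f](s) collects 4 kernel integrals
on [0, 1/2) integrate f = t against the kernel
on [1/2, 2) integrate f = log(t) against the kernel
between 2 and 3 the integrand is (t + 3)·t^(s-1)
between 3 and ∞ the integrand is t**(-5/2)·t^(s-1)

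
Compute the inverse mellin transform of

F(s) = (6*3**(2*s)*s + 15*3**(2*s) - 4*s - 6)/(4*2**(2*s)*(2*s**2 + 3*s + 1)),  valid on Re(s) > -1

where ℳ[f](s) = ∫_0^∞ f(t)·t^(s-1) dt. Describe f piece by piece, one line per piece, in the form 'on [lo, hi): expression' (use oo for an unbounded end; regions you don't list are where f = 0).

invert the power substitution to get t**2 on [0, 1/2); t*(2 - t) on [1/2, 3/2)
the shared t-power comes off first: t on [0, 1/2); 2 - t on [1/2, 3/2)
cuts at 1/4: linearity sums the 2 kernel integrals
for t in [0, 1/4): the term is ∫ t·t^(s-1)
piece [1/4, 9/4): integrate sqrt(t)*(2 - sqrt(t)) against the kernel

on [0, 1/4): t
on [1/4, 9/4): sqrt(t)*(2 - sqrt(t))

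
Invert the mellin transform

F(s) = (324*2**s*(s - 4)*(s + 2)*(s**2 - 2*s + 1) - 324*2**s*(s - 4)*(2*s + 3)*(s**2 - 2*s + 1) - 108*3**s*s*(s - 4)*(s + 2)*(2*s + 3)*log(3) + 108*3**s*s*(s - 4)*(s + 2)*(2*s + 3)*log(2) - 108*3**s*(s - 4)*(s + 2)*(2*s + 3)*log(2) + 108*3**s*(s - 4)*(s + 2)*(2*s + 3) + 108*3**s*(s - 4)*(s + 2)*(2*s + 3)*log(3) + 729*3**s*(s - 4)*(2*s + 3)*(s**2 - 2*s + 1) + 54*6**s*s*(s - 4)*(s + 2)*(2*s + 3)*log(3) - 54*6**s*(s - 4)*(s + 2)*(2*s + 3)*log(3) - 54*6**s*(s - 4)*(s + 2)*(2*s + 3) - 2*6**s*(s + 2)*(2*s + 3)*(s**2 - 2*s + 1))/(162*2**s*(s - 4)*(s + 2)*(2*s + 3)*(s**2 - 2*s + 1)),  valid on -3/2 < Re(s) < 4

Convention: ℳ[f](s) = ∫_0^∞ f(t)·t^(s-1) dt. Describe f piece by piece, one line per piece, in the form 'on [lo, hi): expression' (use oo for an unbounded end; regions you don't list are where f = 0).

breakpoints 1, 3/2, 3: one integral from each of the 4 segments
segment [0, 1) carries t**(3/2); integrate it
∫ over [1, 3/2) of 2*t**2·t^(s-1) joins the sum
over [3/2, 3), the kernel integral of log(t)/t enters the sum
∫ over [3, ∞) of t**(-4)·t^(s-1) joins the sum

on [0, 1): t**(3/2)
on [1, 3/2): 2*t**2
on [3/2, 3): log(t)/t
on [3, oo): t**(-4)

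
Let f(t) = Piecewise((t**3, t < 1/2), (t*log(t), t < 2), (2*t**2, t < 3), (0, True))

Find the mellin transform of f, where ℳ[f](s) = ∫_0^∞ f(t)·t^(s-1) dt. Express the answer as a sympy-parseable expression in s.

(-64*2**(2*s)*(s + 1)**2*(s + 3) + 16*2**(2*s)*(s + 1)*(s + 2)*(s + 3)*log(2) - 16*2**(2*s)*(s + 2)*(s + 3) + 144*6**s*(s + 1)**2*(s + 3) + (s + 1)**2*(s + 2) + 4*(s + 1)*(s + 2)*(s + 3)*log(2) + 4*(s + 2)*(s + 3))/(8*2**s*(s + 1)**2*(s + 2)*(s + 3))
  Re(s) > -3

reversing the shared t-power: t**2 on [0, 1/2); log(t) on [1/2, 2); 2*t on [2, 3)
decompose at 1/2, 2; ℳ[f](s) sums the 3 pieces' integrals
between 0 and 1/2 the integrand is t**3·t^(s-1)
between 1/2 and 2 the integrand is t*log(t)·t^(s-1)
[2, 3) adds the kernel integral of 2*t**2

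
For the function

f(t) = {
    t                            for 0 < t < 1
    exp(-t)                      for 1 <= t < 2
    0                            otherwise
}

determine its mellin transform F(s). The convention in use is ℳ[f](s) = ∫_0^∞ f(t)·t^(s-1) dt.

linearity at 1 turns ℳ[f](s) into 2 summed integrals
for t in [0, 1): the term is ∫ t·t^(s-1)
between 1 and 2 the integrand is exp(-t)·t^(s-1)

((s + 1)*uppergamma(s, 1) - (s + 1)*uppergamma(s, 2) + 1)/(s + 1)
  Re(s) > -1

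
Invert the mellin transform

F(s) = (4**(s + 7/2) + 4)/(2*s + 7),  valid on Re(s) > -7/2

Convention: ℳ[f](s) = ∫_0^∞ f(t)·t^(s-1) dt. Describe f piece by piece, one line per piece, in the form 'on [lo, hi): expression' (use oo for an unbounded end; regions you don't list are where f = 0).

on [0, 1): 5*t**(7/2)/2
on [1, 4): t**(7/2)/2

linearity at 1 turns ℳ[f](s) into 2 summed integrals
∫ 5*t**(7/2)/2·t^(s-1) over [0, 1)
over [1, 4), the kernel integral of t**(7/2)/2 enters the sum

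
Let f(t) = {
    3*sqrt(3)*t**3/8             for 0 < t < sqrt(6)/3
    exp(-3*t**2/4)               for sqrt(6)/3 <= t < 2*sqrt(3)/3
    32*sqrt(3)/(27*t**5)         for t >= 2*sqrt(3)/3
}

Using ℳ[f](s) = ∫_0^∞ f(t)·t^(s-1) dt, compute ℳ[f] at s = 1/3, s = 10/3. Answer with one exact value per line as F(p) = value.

back out the common scale on t: 3*sqrt(3)*t**3 on [0, sqrt(6)/6); exp(-3*t**2) on [sqrt(6)/6, sqrt(3)/3); sqrt(3)/(27*t**5) on [sqrt(3)/3, ∞)
remove the power substitution first: 3*sqrt(3)*t**(3/2) on [0, 1/6); exp(-3*t) on [1/6, 1/3); sqrt(3)/(27*t**(5/2)) on [1/3, ∞)
remove the common scale on t first: t**(3/2) on [0, 1/2); exp(-t) on [1/2, 1); t**(-5/2) on [1, ∞)
breakpoints sqrt(6)/3, 2*sqrt(3)/3: one integral from each of the 3 segments
over [0, sqrt(6)/3), the kernel integral of 3*sqrt(3)*t**3/8 enters the sum
for t in [sqrt(6)/3, 2*sqrt(3)/3): the term is ∫ exp(-3*t**2/4)·t^(s-1)
on [2*sqrt(3)/3, ∞): add ∫ 32*sqrt(3)/(27*t**5)·t^(s-1) dt

F(1/3) = 2**(1/3)*3**(5/6)*(-140*uppergamma(1/6, 1) + 21*2**(1/3) + 60 + 140*uppergamma(1/6, 1/2))/840
F(10/3) = 12**(1/3)*(-380*2**(2/3)*uppergamma(5/3, 1) + 15*sqrt(2) + 380*2**(2/3)*uppergamma(5/3, 1/2) + 456*2**(2/3))/1710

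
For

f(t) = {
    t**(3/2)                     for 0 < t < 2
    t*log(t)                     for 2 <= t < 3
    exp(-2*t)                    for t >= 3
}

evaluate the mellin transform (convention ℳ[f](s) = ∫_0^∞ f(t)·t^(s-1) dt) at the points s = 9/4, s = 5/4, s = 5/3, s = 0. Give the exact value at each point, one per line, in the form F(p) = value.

summing 3 kernel integrals split by 2, 3 yields ℳ[f](s)
for t in [0, 2): the term is ∫ t**(3/2)·t^(s-1)
segment [2, 3) carries t*log(t); integrate it
over [3, ∞), the kernel integral of exp(-2*t) enters the sum

F(9/4) = -432*3**(1/4)/169 - 32*2**(1/4)*log(2)/13 + 2**(3/4)*uppergamma(9/4, 6)/8 + 128*2**(1/4)/169 + 32*2**(3/4)/15 + 108*3**(1/4)*log(3)/13
F(5/4) = -16*3**(1/4)/9 + 2**(3/4)*uppergamma(5/4, 6)/4 + 64*2**(1/4)/81 + 16*2**(3/4)/11 + log(3**(4*3**(1/4))/2**(16*2**(1/4)/9))
F(5/3) = -81*3**(2/3)/64 - 3*2**(2/3)*log(2)/2 + 2**(1/3)*uppergamma(5/3, 6)/4 + 9*2**(2/3)/16 + 48*2**(1/6)/19 + 27*3**(2/3)*log(3)/8
F(0) = -1 - Ei(-6) + 4*sqrt(2)/3 + log(27/4)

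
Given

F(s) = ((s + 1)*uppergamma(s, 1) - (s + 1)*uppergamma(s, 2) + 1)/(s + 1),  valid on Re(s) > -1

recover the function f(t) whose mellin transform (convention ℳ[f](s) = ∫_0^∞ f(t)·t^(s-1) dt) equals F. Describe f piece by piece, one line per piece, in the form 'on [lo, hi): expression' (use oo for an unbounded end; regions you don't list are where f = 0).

on [0, 1): t
on [1, 2): exp(-t)

f breaks at 1 into 2 integrals to sum
on [0, 1): add ∫ t·t^(s-1) dt
for t in [1, 2): the term is ∫ exp(-t)·t^(s-1)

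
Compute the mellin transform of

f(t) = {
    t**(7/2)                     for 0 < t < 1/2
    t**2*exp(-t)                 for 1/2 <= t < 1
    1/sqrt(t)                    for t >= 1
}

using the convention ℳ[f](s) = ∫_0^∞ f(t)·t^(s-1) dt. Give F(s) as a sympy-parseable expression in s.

(8*2**s*(2*s - 1)*(2*s + 7)*uppergamma(s + 2, 1/2) - 8*2**s*(2*s - 1)*(2*s + 7)*uppergamma(s + 2, 1) - 16*2**s*(2*s + 7) + sqrt(2)*(2*s - 1))/(8*2**s*(2*s - 1)*(2*s + 7))
  -7/2 < Re(s) < 1/2

invert the shared t-power to get t**(3/2) on [0, 1/2); exp(-t) on [1/2, 1); t**(-5/2) on [1, ∞)
linearity at 1/2, 1 turns ℳ[f](s) into 3 summed integrals
∫ over [0, 1/2) of t**(7/2)·t^(s-1) joins the sum
the [1/2, 1) slice contributes ∫ t**2*exp(-t)·t^(s-1) dt
on [1, ∞) integrate f = 1/sqrt(t) against the kernel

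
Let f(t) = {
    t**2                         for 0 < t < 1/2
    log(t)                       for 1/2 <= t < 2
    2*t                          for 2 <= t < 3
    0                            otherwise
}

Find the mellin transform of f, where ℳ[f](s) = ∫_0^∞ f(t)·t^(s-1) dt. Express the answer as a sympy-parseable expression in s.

(-16*2**(2*s)*s**2*(s + 2) + 4*2**(2*s)*s*(s + 1)*(s + 2)*log(2) - 4*2**(2*s)*(s + 1)*(s + 2) + 24*6**s*s**2*(s + 2) + s**2*(s + 1) + 4*s*(s + 1)*(s + 2)*log(2) + 4*(s + 1)*(s + 2))/(4*2**s*s**2*(s + 1)*(s + 2))
  Re(s) > -2

cuts at 1/2, 2: linearity sums the 3 kernel integrals
∫ over [0, 1/2) of t**2·t^(s-1) joins the sum
for t in [1/2, 2): the term is ∫ log(t)·t^(s-1)
∫ 2*t·t^(s-1) over [2, 3)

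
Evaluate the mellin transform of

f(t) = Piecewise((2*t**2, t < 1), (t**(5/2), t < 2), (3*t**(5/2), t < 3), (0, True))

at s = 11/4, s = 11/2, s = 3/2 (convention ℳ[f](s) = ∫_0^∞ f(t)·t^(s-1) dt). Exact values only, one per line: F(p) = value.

linearity at 1, 2 turns ℳ[f](s) into 3 summed integrals
for t in [0, 1): the term is ∫ 2*t**2·t^(s-1)
∫ t**(5/2)·t^(s-1) over [1, 2)
[2, 3) adds the kernel integral of 3*t**(5/2)

F(11/4) = -256*2**(1/4)/21 + 92/399 + 972*3**(1/4)/7
F(11/2) = 143791/60
F(3/2) = 743/14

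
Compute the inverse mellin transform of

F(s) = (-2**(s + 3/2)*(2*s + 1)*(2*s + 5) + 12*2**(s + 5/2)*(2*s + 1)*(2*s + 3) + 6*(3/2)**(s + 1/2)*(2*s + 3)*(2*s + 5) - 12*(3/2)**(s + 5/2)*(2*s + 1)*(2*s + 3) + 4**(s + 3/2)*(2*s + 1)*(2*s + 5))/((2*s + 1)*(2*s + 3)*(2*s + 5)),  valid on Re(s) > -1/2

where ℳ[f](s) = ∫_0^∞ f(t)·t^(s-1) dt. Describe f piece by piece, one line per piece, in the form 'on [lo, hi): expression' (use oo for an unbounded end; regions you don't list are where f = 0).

on [0, 3/2): 3*sqrt(t)
on [3/2, 2): 6*t**(5/2)
on [2, 4): t**(3/2)/2

treat the 3 regions marked off by 3/2, 2 separately and sum
piece [0, 3/2): integrate 3*sqrt(t) against the kernel
segment [3/2, 2) carries 6*t**(5/2); integrate it
the [2, 4) slice contributes ∫ t**(3/2)/2·t^(s-1) dt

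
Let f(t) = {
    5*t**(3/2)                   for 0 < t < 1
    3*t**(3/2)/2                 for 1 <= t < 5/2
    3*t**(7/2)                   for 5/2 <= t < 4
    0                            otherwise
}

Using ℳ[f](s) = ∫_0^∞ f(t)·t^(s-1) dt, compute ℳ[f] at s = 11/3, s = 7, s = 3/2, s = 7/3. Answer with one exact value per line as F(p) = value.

treat the 3 regions marked off by 1, 5/2 separately and sum
[0, 1) adds the kernel integral of 5*t**(3/2)
on [1, 5/2): add ∫ 3*t**(3/2)/2·t^(s-1) dt
on [5/2, 4) integrate f = 3*t**(7/2) against the kernel

F(11/3) = -19378125*2**(5/6)*5**(1/6)/170624 + 21/31 + 294912*2**(1/3)/43
F(7) = 71303217/119 - 149609375*sqrt(10)/121856
F(3/2) = 271097/480
F(7/3) = -113625*2**(1/6)*5**(5/6)/5152 + 21/23 + 36864*2**(2/3)/35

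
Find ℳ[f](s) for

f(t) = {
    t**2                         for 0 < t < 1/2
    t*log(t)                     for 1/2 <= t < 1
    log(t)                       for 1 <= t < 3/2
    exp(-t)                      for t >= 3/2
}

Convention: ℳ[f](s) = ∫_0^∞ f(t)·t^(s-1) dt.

treat the 4 regions marked off by 1/2, 1, 3/2 separately and sum
∫ t**2·t^(s-1) over [0, 1/2)
segment 1/2 to 1 holds t*log(t); add its integral
between 1 and 3/2 the integrand is log(t)·t^(s-1)
[3/2, ∞) adds the kernel integral of exp(-t)

(4*2**s*s**2*(s + 2)*(s**2 + 2*s + 1)*uppergamma(s, 3/2) - 4*2**s*s**2*(s + 2) + 4*2**s*(s + 2)*(s**2 + 2*s + 1) + 3**s*s*(s + 2)*(-4*log(2) + 4*log(3))*(s**2 + 2*s + 1) - 4*3**s*(s + 2)*(s**2 + 2*s + 1) + s**3*(s + 2)*log(4) + s**2*(s + 2)*log(4) + 2*s**2*(s + 2) + s**2*(s**2 + 2*s + 1))/(4*2**s*s**2*(s + 2)*(s**2 + 2*s + 1))
  Re(s) > -2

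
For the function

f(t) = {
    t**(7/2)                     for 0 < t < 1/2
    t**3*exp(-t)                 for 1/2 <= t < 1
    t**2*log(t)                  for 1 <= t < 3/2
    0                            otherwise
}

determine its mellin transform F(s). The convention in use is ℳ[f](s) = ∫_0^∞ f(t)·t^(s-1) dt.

(8*2**s*(2*s + 7)*(2*s - (s + 3)**2 + 5)*uppergamma(s + 3, 1/2) - 8*2**s*(2*s + 7)*(2*s - (s + 3)**2 + 5)*uppergamma(s + 3, 1) - 8*2**s*(2*s + 7) + 3**s*(s + 3)*(2*s + 7)*(-18*log(3) + 18*log(2)) + 3**s*(2*s + 7)*(-18*log(2) + 18*log(3)) + 18*3**s*(2*s + 7) + sqrt(2)*(2*s - (s + 3)**2 + 5))/(8*2**s*(2*s + 7)*(2*s - (s + 3)**2 + 5))
  Re(s) > -7/2

back out the shared t-power: t**(9/2) on [0, 1/2); t**4*exp(-t) on [1/2, 1); t**3*log(t) on [1, 3/2)
peel off the shared t-power: t**(5/2) on [0, 1/2); t**2*exp(-t) on [1/2, 1); t*log(t) on [1, 3/2)
remove the shared t-power first: sqrt(t) on [0, 1/2); exp(-t) on [1/2, 1); log(t)/t on [1, 3/2)
the 3 pieces separated at 1/2, 1 each add one integral
segment [0, 1/2) carries t**(7/2); integrate it
∫ t**3*exp(-t)·t^(s-1) over [1/2, 1)
on [1, 3/2): add ∫ t**2*log(t)·t^(s-1) dt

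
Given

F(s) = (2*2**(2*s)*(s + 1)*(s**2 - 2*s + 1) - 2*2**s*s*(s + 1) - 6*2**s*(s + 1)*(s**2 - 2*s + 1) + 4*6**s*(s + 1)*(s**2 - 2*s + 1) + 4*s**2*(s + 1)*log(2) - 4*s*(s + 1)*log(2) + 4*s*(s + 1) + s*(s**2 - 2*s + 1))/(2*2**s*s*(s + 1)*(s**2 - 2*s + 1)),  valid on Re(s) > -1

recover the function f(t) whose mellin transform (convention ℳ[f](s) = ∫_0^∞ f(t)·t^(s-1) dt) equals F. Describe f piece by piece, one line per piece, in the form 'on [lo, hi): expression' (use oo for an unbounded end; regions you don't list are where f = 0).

slice at 1/2, 1, 2, transform all 4 pieces, and sum them
on [0, 1/2): add ∫ t·t^(s-1) dt
segment [1/2, 1) carries log(t)/t; integrate it
segment 1 to 2 holds 3; add its integral
for t in [2, 3): the term is ∫ 2·t^(s-1)

on [0, 1/2): t
on [1/2, 1): log(t)/t
on [1, 2): 3
on [2, 3): 2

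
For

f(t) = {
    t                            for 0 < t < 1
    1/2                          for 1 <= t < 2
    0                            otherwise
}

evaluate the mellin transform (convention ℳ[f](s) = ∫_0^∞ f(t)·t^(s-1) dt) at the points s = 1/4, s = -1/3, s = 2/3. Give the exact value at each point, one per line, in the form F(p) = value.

F(1/4) = -6/5 + 2*2**(1/4)
F(-1/3) = 3 - 3*2**(2/3)/4
F(2/3) = -3/20 + 3*2**(2/3)/4

along the cuts 1, ℳ[f](s) splits into 2 integrals
over [0, 1), the kernel integral of t enters the sum
[1, 2) adds the kernel integral of 1/2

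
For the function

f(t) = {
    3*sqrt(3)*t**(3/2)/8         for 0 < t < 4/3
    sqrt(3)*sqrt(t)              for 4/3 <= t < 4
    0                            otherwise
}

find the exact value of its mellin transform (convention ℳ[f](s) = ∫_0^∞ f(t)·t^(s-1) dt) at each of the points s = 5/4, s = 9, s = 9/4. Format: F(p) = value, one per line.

F(5/4) = -80*sqrt(2)*3**(3/4)/231 + 32*sqrt(6)/7
F(9) = -12058624/7853517 + 1048576*sqrt(3)/19
F(9/4) = -1216*sqrt(2)*3**(3/4)/4455 + 128*sqrt(6)/11

remove the common scale on t first: sqrt(2)*t**(3/2)/4 on [0, 2); sqrt(2)*sqrt(t) on [2, 6)
remove the common scale on t first: t**(3/2) on [0, 1); 2*sqrt(t) on [1, 3)
along the cuts 4/3, ℳ[f](s) splits into 2 integrals
[0, 4/3) adds the kernel integral of 3*sqrt(3)*t**(3/2)/8
for t in [4/3, 4): the term is ∫ sqrt(3)*sqrt(t)·t^(s-1)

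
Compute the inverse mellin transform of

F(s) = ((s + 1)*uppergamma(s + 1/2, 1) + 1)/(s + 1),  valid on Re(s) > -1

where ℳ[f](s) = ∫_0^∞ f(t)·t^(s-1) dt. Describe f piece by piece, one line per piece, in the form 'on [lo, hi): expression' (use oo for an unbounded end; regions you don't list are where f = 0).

on [0, 1): t
on [1, oo): sqrt(t)*exp(-t)

strip the shared t-power: sqrt(t) on [0, 1); exp(-t) on [1, ∞)
split f at 1: ℳ[f](s) collects 2 kernel integrals
the [0, 1) slice contributes ∫ t·t^(s-1) dt
∫ over [1, ∞) of sqrt(t)*exp(-t)·t^(s-1) joins the sum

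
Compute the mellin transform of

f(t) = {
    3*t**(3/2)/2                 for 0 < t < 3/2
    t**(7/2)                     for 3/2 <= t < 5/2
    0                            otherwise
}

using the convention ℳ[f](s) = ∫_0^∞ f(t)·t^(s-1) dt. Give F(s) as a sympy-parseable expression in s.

(-18*3**s*sqrt(6)*s + 45*3**s*sqrt(6) + 250*sqrt(10)*5**s*s + 375*sqrt(10)*5**s)/(8*2**s*(4*s**2 + 20*s + 21))
  Re(s) > -3/2

f breaks at 3/2 into 2 integrals to sum
between 0 and 3/2 the integrand is 3*t**(3/2)/2·t^(s-1)
[3/2, 5/2) adds the kernel integral of t**(7/2)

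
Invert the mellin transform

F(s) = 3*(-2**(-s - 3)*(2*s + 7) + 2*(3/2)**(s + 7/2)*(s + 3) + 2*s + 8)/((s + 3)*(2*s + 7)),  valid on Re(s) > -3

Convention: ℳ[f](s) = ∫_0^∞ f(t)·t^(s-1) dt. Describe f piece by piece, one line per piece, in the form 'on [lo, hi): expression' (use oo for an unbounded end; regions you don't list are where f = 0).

on [0, 1/2): 3*t**3
on [1/2, 1): 6*t**3
on [1, 3/2): 3*t**(7/2)

integrate the 3 segments split at 1/2, 1, then add the results
the [0, 1/2) slice contributes ∫ 3*t**3·t^(s-1) dt
on [1/2, 1) integrate f = 6*t**3 against the kernel
segment 1 to 3/2 holds 3*t**(7/2); add its integral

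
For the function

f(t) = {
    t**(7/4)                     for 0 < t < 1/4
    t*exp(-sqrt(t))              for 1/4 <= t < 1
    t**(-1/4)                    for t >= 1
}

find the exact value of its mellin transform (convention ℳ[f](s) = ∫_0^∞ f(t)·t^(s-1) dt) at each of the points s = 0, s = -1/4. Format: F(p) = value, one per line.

F(0) = -4*exp(-1) + sqrt(2)/28 + 3*exp(-1/2) + 4
F(-1/4) = -2*exp(-1) - sqrt(pi)*erfc(1) + sqrt(pi)*erfc(sqrt(2)/2) + sqrt(2)*exp(-1/2) + 25/12

the power substitution comes off first: t**(7/2) on [0, 1/2); t**2*exp(-t) on [1/2, 1); 1/sqrt(t) on [1, ∞)
back out the shared t-power: t**(3/2) on [0, 1/2); exp(-t) on [1/2, 1); t**(-5/2) on [1, ∞)
decompose at 1/4, 1; ℳ[f](s) sums the 3 pieces' integrals
over [0, 1/4), the kernel integral of t**(7/4) enters the sum
[1/4, 1) adds the kernel integral of t*exp(-sqrt(t))
∫ over [1, ∞) of t**(-1/4)·t^(s-1) joins the sum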